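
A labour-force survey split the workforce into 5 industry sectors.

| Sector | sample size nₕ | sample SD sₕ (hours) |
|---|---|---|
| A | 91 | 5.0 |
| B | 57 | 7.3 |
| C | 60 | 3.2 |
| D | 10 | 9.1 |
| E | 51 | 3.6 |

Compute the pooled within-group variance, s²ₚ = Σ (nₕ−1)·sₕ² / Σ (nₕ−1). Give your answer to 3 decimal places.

A: (91−1)·5.0² = 90·25 = 2250
B: (57−1)·7.3² = 56·53.29 = 2984.24
C: (60−1)·3.2² = 59·10.24 = 604.16
D: (10−1)·9.1² = 9·82.81 = 745.29
E: (51−1)·3.6² = 50·12.96 = 648
Numerator = 7231.69; denominator = Σ(nₕ−1) = 264.
s²ₚ = 7231.69/264 = 27.39277... → 27.393.

27.393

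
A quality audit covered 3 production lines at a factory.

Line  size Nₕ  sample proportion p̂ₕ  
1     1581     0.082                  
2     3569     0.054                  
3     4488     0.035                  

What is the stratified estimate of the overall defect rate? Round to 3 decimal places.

Wₕ = Nₕ/N with N = 9638: 0.1640, 0.3703, 0.4657.
p̂_st = 0.1640·0.082 + 0.3703·0.054 + 0.4657·0.035 ≈ 0.04975... → 0.050.

0.050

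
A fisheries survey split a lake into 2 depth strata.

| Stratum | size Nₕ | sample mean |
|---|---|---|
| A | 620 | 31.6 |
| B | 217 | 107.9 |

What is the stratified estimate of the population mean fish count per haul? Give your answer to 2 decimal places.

51.38

N = 837; weights Wₕ = Nₕ/N = (0.7407, 0.2593).
x̄_st = Σ Wₕ·x̄ₕ = 0.7407·31.6 + 0.2593·107.9 ≈ 51.3815...
→ 51.38.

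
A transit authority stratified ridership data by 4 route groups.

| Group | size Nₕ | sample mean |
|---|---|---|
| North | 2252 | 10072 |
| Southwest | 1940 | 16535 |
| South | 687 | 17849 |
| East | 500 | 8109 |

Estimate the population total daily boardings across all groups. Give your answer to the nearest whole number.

North: 2252·10072 = 22682144
Southwest: 1940·16535 = 32077900
South: 687·17849 = 12262263
East: 500·8109 = 4054500
τ̂ = Σ Nₕx̄ₕ = 71076807.

71076807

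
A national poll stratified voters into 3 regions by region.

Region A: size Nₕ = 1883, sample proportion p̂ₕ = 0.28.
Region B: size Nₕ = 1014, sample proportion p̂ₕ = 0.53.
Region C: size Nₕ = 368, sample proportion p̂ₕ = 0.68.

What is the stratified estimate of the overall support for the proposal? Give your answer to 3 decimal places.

0.403

N = 1883 + 1014 + 368 = 3265.
Overall proportion = Σ (Nₕ/N)·p̂ₕ.
Σ Nₕp̂ₕ = 527.24 + 537.42 + 250.24 = 1314.9.
1314.9 / 3265 = 0.40273... → 0.403.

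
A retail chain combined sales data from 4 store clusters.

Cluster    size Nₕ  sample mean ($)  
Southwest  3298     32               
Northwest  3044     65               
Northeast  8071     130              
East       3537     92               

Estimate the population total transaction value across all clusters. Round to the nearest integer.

1678030

Population total = Σ Nₕ·x̄ₕ (each stratum's size times its mean).
3298·32 + 3044·65 + 8071·130 + 3537·92 = 105536 + 197860 + 1049230 + 325404 = 1678030.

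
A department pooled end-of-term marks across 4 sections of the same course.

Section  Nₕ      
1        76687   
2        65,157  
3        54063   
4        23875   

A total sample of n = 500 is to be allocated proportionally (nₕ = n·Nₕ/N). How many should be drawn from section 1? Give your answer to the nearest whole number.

174

Share of section 1 = 76687/219782 = 0.34892.
Allocate 500 × 0.34892 = 174.462... → 174.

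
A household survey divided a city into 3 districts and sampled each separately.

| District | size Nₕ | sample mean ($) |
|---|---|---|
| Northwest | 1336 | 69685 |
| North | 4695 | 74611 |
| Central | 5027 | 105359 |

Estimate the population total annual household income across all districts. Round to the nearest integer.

973037498

Estimate total by summing Nₕ·x̄ₕ over strata.
1336·69685 + 4695·74611 + 5027·105359 = 93099160 + 350298645 + 529639693 = 973037498.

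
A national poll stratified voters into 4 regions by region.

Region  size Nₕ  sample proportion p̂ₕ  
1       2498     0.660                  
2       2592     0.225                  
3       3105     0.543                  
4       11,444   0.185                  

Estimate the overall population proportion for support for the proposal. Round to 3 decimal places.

Wₕ = Nₕ/N with N = 19639: 0.1272, 0.1320, 0.1581, 0.5827.
p̂_st = 0.1272·0.660 + 0.1320·0.225 + 0.1581·0.543 + 0.5827·0.185 ≈ 0.30730... → 0.307.

0.307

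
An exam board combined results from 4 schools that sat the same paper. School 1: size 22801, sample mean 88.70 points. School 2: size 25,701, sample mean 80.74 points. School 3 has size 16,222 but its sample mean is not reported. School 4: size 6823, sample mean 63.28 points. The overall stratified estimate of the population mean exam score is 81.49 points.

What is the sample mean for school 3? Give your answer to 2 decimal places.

80.20

N = 22801 + 25701 + 16222 + 6823 = 71547.
Overall total = μ·N = 81.49·71547 = 5830365.03.
Subtract the known strata: 22801·88.70 + 25701·80.74 + 6823·63.28 = 4529306.88.
Remaining total for school 3: 5830365.03 − 4529306.88 = 1301058.15.
Divide by its size: 1301058.15 / 16222 = 80.2033... → 80.20.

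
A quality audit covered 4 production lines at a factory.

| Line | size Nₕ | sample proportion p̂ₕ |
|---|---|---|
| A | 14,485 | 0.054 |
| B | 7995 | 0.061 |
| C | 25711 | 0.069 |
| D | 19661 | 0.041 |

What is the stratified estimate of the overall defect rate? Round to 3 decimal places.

Wₕ = Nₕ/N with N = 67852: 0.2135, 0.1178, 0.3789, 0.2898.
p̂_st = 0.2135·0.054 + 0.1178·0.061 + 0.3789·0.069 + 0.2898·0.041 ≈ 0.05674... → 0.057.

0.057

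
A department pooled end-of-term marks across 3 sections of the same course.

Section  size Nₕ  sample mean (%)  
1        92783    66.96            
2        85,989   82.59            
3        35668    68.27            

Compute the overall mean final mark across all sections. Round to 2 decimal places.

x̄_st = (Σ Nₕx̄ₕ) / (Σ Nₕ) = (92783·66.96 + 85989·82.59 + 35668·68.27) / 214440
= 15749635.55 / 214440 = 73.4454... → 73.45.

73.45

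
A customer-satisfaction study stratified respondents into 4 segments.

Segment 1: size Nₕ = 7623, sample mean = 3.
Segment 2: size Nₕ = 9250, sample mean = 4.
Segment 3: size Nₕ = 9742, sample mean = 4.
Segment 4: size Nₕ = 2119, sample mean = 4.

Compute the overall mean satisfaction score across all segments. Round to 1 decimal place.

3.7

N = 28734; weights Wₕ = Nₕ/N = (0.2653, 0.3219, 0.3390, 0.0737).
x̄_st = Σ Wₕ·x̄ₕ = 0.2653·3 + 0.3219·4 + 0.3390·4 + 0.0737·4 ≈ 3.735...
→ 3.7.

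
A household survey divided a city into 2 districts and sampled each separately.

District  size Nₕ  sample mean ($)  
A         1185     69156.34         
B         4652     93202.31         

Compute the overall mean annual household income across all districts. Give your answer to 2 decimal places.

N = 1185 + 4652 = 5837.
The stratified mean weights each stratum mean by its population share Nₕ/N.
Σ Nₕx̄ₕ = 1185·69156.34 + 4652·93202.31 = 81950262.9 + 433577146.12 = 515527409.02.
Divide by N: 515527409.02 / 5837 = 88320.6114... → 88320.61.

88320.61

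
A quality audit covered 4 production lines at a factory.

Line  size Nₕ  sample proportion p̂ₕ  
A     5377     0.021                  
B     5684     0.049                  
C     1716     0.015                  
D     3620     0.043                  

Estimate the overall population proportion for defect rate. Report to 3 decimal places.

Wₕ = Nₕ/N with N = 16397: 0.3279, 0.3466, 0.1047, 0.2208.
p̂_st = 0.3279·0.021 + 0.3466·0.049 + 0.1047·0.015 + 0.2208·0.043 ≈ 0.03494... → 0.035.

0.035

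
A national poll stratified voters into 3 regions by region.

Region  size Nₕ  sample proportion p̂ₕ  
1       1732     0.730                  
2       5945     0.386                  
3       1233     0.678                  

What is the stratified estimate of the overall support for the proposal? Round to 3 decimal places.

N = 1732 + 5945 + 1233 = 8910.
Overall proportion = Σ (Nₕ/N)·p̂ₕ.
Σ Nₕp̂ₕ = 1264.36 + 2294.77 + 835.974 = 4395.104.
4395.104 / 8910 = 0.49328... → 0.493.

0.493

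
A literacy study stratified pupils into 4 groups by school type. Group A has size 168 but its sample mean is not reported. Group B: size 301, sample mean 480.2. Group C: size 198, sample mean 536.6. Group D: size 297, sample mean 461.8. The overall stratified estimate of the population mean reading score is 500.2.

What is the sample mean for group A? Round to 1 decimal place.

561.0

Σ Nₕx̄ₕ = N·μ, so 168·x̄_A = 964·500.2 − (301·480.2 + 198·536.6 + 297·461.8).
= 482192.8 − 387941.6 = 94251.2.
x̄_A = 94251.2 / 168 = 561.019... → 561.0.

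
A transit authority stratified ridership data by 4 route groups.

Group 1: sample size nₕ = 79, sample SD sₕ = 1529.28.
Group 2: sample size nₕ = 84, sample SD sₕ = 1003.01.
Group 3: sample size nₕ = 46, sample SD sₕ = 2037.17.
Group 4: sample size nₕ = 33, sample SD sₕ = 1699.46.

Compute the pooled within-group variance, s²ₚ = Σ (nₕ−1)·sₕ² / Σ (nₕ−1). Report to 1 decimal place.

2290306.0

1: (79−1)·1529.28² = 78·2338697.3184 = 182418390.8352
2: (84−1)·1003.01² = 83·1006029.0601 = 83500411.9883
3: (46−1)·2037.17² = 45·4150061.6089 = 186752772.4005
4: (33−1)·1699.46² = 32·2888164.2916 = 92421257.3312
Numerator = 545092832.5552; denominator = Σ(nₕ−1) = 238.
s²ₚ = 545092832.5552/238 = 2290306.019... → 2290306.0.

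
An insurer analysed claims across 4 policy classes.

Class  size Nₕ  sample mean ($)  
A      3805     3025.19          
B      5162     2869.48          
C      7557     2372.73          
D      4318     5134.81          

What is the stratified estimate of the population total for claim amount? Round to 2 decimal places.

A: 3805·3025.19 = 11510847.95
B: 5162·2869.48 = 14812255.76
C: 7557·2372.73 = 17930720.61
D: 4318·5134.81 = 22172109.58
τ̂ = Σ Nₕx̄ₕ = 66425933.90.

66425933.90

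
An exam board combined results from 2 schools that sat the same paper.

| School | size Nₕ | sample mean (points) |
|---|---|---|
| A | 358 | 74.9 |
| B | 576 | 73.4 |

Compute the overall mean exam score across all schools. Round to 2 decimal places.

73.97

N = 934; weights Wₕ = Nₕ/N = (0.3833, 0.6167).
x̄_st = Σ Wₕ·x̄ₕ = 0.3833·74.9 + 0.6167·73.4 ≈ 73.9749...
→ 73.97.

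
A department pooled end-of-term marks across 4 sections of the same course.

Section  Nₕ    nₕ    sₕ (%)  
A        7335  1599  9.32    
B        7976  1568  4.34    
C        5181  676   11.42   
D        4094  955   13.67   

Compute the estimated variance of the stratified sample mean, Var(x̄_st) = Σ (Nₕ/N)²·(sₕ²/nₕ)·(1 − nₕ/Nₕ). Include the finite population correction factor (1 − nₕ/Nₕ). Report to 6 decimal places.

0.016406

N = 24586. Term for each stratum: Wₕ²sₕ²/nₕ·(1−nₕ/Nₕ).
Var(x̄_st) = 0.003781089 + 0.001015700 + 0.007449346 + 0.004160036 = 0.016406170 → 0.016406.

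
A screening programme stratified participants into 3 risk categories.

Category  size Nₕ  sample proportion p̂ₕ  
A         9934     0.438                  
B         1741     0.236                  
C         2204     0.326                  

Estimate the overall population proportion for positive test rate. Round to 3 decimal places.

0.395

Wₕ = Nₕ/N with N = 13879: 0.7158, 0.1254, 0.1588.
p̂_st = 0.7158·0.438 + 0.1254·0.236 + 0.1588·0.326 ≈ 0.39488... → 0.395.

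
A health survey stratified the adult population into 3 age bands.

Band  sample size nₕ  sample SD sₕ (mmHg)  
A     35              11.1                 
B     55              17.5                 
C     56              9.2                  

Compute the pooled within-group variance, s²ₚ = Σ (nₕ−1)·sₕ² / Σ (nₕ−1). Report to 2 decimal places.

A: (35−1)·11.1² = 34·123.21 = 4189.14
B: (55−1)·17.5² = 54·306.25 = 16537.5
C: (56−1)·9.2² = 55·84.64 = 4655.2
Numerator = 25381.84; denominator = Σ(nₕ−1) = 143.
s²ₚ = 25381.84/143 = 177.4954... → 177.50.

177.50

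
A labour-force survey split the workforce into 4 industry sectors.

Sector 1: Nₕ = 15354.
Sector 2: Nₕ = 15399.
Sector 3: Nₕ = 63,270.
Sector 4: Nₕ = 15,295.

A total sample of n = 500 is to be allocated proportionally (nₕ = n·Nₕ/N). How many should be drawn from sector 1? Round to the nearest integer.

70

Share of sector 1 = 15354/109318 = 0.14045.
Allocate 500 × 0.14045 = 70.226... → 70.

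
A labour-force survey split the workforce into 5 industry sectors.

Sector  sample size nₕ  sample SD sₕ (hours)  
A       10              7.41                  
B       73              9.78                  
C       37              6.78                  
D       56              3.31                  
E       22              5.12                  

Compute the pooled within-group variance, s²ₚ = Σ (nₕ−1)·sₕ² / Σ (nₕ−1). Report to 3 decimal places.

52.792

A: (10−1)·7.41² = 9·54.9081 = 494.1729
B: (73−1)·9.78² = 72·95.6484 = 6886.6848
C: (37−1)·6.78² = 36·45.9684 = 1654.8624
D: (56−1)·3.31² = 55·10.9561 = 602.5855
E: (22−1)·5.12² = 21·26.2144 = 550.5024
Numerator = 10188.808; denominator = Σ(nₕ−1) = 193.
s²ₚ = 10188.808/193 = 52.79175... → 52.792.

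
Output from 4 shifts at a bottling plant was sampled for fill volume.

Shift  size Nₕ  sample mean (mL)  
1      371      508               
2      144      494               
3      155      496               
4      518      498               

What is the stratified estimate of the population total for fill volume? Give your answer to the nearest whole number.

594448

1: 371·508 = 188468
2: 144·494 = 71136
3: 155·496 = 76880
4: 518·498 = 257964
τ̂ = Σ Nₕx̄ₕ = 594448.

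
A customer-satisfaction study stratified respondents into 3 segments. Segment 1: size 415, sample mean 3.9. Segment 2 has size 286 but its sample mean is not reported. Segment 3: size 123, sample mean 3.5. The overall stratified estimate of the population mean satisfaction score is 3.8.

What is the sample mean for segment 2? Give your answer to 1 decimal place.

3.8

N = 415 + 286 + 123 = 824.
Overall total = μ·N = 3.8·824 = 3131.2.
Subtract the known strata: 415·3.9 + 123·3.5 = 2049.
Remaining total for segment 2: 3131.2 − 2049 = 1082.2.
Divide by its size: 1082.2 / 286 = 3.784... → 3.8.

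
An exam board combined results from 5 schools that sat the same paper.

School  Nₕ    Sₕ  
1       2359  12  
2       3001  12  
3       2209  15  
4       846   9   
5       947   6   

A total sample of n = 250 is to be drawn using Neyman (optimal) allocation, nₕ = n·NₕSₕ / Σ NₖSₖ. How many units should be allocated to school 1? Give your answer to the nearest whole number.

Σ NₕSₕ = 2359·12 + 3001·12 + 2209·15 + 846·9 + 947·6 = 110751.
Share for 1: 28308/110751 = 0.25560.
n_1 = 250 × 0.25560 = 63.900... → 64.

64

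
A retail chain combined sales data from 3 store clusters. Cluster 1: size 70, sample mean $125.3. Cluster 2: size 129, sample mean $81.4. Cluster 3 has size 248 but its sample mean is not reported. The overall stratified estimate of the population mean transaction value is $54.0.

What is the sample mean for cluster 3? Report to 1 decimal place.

19.6

Σ Nₕx̄ₕ = N·μ, so 248·x̄_3 = 447·54.0 − (70·125.3 + 129·81.4).
= 24138 − 19271.6 = 4866.4.
x̄_3 = 4866.4 / 248 = 19.623... → 19.6.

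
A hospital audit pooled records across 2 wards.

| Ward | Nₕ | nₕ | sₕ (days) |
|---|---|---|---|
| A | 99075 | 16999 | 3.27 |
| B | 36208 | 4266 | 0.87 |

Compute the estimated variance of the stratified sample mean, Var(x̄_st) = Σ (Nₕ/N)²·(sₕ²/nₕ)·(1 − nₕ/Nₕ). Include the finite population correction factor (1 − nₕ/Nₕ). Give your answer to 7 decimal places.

N = 135283; Wₕ = Nₕ/N.
ward A: (99075/135283)²·3.27²/16999·(1 − 16999/99075) = 0.0002794898
ward B: (36208/135283)²·0.87²/4266·(1 − 4266/36208) = 0.0000112124
Sum = 0.0002907022 → 0.0002907.

0.0002907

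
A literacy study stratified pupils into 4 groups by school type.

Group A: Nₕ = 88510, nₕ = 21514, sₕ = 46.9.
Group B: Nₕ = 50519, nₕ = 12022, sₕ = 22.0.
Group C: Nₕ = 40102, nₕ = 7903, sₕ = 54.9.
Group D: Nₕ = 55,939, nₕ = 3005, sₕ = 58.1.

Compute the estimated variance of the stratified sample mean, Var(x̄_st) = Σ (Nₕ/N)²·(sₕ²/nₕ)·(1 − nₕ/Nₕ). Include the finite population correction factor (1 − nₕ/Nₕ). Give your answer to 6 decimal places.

N = 235070. Term for each stratum: Wₕ²sₕ²/nₕ·(1−nₕ/Nₕ).
Var(x̄_st) = 0.010971634 + 0.001416954 + 0.008911826 + 0.060195328 = 0.081495743 → 0.081496.

0.081496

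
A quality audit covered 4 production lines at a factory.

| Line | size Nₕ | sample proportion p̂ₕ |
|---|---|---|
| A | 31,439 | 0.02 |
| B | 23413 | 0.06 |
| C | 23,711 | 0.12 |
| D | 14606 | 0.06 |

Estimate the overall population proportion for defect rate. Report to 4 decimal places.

N = 31439 + 23413 + 23711 + 14606 = 93169.
Overall proportion = Σ (Nₕ/N)·p̂ₕ.
Σ Nₕp̂ₕ = 628.78 + 1404.78 + 2845.32 + 876.36 = 5755.24.
5755.24 / 93169 = 0.061772... → 0.0618.

0.0618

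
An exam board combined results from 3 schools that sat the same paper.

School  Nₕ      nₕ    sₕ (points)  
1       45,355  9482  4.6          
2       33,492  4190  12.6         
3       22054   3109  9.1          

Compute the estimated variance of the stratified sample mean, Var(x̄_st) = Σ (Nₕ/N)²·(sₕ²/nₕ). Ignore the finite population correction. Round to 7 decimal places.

N = 100901; Wₕ = Nₕ/N.
school 1: (45355/100901)²·4.6²/9482 = 0.0004508947
school 2: (33492/100901)²·12.6²/4190 = 0.0041746329
school 3: (22054/100901)²·9.1²/3109 = 0.0012724650
Sum = 0.0058979926 → 0.0058980.

0.0058980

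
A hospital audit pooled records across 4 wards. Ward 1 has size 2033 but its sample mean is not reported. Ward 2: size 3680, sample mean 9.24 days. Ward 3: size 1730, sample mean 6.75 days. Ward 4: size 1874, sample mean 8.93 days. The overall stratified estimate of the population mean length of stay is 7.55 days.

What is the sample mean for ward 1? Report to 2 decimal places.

Σ Nₕx̄ₕ = N·μ, so 2033·x̄_1 = 9317·7.55 − (3680·9.24 + 1730·6.75 + 1874·8.93).
= 70343.35 − 62415.52 = 7927.83.
x̄_1 = 7927.83 / 2033 = 3.8996... → 3.90.

3.90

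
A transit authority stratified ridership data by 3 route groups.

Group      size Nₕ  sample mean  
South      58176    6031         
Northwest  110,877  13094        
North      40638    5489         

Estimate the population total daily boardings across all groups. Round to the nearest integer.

South: 58176·6031 = 350859456
Northwest: 110877·13094 = 1451823438
North: 40638·5489 = 223061982
τ̂ = Σ Nₕx̄ₕ = 2025744876.

2025744876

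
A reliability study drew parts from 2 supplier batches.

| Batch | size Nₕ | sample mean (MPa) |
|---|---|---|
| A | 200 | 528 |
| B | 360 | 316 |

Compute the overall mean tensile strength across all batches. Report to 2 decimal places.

391.71

x̄_st = (Σ Nₕx̄ₕ) / (Σ Nₕ) = (200·528 + 360·316) / 560
= 219360 / 560 = 391.7143... → 391.71.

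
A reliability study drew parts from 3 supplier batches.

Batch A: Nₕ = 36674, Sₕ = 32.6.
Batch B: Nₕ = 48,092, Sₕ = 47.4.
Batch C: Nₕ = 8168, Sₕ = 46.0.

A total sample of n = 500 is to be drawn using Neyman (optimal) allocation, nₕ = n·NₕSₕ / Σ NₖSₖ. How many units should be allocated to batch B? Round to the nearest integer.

Σ NₕSₕ = 36674·32.6 + 48092·47.4 + 8168·46.0 = 3850861.2.
Share for B: 2279560.8/3850861.2 = 0.59196.
n_B = 500 × 0.59196 = 295.981... → 296.

296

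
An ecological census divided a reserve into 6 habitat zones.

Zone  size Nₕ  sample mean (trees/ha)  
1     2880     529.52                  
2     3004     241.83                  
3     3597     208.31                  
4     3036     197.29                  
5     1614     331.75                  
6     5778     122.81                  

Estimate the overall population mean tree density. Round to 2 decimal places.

N = 19909; weights Wₕ = Nₕ/N = (0.1447, 0.1509, 0.1807, 0.1525, 0.0811, 0.2902).
x̄_st = Σ Wₕ·x̄ₕ = 0.1447·529.52 + 0.1509·241.83 + 0.1807·208.31 + 0.1525·197.29 + 0.0811·331.75 + 0.2902·122.81 ≈ 243.3462...
→ 243.35.

243.35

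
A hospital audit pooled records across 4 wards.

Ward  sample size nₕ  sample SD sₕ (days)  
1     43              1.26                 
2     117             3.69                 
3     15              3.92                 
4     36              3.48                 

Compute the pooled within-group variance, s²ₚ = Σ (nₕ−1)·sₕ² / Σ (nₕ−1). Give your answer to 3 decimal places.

11.039

Degrees of freedom: 42 + 116 + 14 + 35 = 207.
Σ(nₕ−1)sₕ² = 42·1.5876 + 116·13.6161 + 14·15.3664 + 35·12.1104 = 2285.1404.
s²ₚ = 2285.1404 / 207 = 11.03933... → 11.039.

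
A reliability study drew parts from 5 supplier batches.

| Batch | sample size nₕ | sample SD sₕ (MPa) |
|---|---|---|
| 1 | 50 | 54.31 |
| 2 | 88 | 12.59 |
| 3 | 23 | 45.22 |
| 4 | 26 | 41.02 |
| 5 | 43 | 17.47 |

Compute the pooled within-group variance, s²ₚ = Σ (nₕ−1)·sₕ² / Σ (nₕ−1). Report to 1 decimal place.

1: (50−1)·54.31² = 49·2949.5761 = 144529.2289
2: (88−1)·12.59² = 87·158.5081 = 13790.2047
3: (23−1)·45.22² = 22·2044.8484 = 44986.6648
4: (26−1)·41.02² = 25·1682.6404 = 42066.01
5: (43−1)·17.47² = 42·305.2009 = 12818.4378
Numerator = 258190.5462; denominator = Σ(nₕ−1) = 225.
s²ₚ = 258190.5462/225 = 1147.514... → 1147.5.

1147.5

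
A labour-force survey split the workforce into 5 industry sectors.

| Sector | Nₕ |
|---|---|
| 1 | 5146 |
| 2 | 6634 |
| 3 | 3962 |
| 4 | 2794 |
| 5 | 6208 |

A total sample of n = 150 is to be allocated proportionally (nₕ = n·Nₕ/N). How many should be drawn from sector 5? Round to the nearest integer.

N = 5146 + 6634 + 3962 + 2794 + 6208 = 24744.
n_5 = 150·6208/24744 = 37.633... → 38.

38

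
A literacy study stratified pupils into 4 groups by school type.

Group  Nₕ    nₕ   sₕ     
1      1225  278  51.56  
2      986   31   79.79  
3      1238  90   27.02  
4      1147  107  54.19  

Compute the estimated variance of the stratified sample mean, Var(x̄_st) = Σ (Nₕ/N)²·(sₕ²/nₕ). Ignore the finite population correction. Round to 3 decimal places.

N = 4596. Term for each stratum: Wₕ²sₕ²/nₕ.
Var(x̄_st) = 0.679349 + 9.452116 + 0.588585 + 1.709312 = 12.429362 → 12.429.

12.429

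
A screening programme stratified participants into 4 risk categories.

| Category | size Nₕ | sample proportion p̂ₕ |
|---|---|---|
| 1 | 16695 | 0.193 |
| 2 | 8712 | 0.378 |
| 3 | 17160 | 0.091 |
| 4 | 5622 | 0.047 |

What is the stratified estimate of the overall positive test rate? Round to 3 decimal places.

Wₕ = Nₕ/N with N = 48189: 0.3464, 0.1808, 0.3561, 0.1167.
p̂_st = 0.3464·0.193 + 0.1808·0.378 + 0.3561·0.091 + 0.1167·0.047 ≈ 0.17309... → 0.173.

0.173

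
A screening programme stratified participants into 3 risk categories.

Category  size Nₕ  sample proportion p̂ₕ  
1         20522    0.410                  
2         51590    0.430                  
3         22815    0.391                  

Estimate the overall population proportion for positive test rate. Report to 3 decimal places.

Wₕ = Nₕ/N with N = 94927: 0.2162, 0.5435, 0.2403.
p̂_st = 0.2162·0.410 + 0.5435·0.430 + 0.2403·0.391 ≈ 0.41630... → 0.416.

0.416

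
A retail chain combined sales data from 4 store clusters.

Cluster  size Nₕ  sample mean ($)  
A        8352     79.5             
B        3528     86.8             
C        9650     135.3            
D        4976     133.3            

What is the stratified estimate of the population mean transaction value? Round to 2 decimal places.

N = 26506; weights Wₕ = Nₕ/N = (0.3151, 0.1331, 0.3641, 0.1877).
x̄_st = Σ Wₕ·x̄ₕ = 0.3151·79.5 + 0.1331·86.8 + 0.3641·135.3 + 0.1877·133.3 ≈ 110.8866...
→ 110.89.

110.89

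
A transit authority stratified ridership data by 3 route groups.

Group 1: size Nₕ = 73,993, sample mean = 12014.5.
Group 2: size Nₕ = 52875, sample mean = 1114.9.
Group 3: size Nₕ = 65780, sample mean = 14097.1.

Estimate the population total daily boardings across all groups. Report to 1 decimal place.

1875246474.0

1: 73993·12014.5 = 888988898.5
2: 52875·1114.9 = 58950337.5
3: 65780·14097.1 = 927307238
τ̂ = Σ Nₕx̄ₕ = 1875246474.0.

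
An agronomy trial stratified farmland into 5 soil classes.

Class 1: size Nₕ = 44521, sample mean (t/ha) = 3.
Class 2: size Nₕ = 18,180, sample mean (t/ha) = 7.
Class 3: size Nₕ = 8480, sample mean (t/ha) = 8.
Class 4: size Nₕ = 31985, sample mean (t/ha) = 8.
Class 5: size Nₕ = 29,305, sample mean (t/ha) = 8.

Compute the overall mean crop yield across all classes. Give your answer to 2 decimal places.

N = 44521 + 18180 + 8480 + 31985 + 29305 = 132471.
Overall mean = Σ (Nₕ/N)·x̄ₕ — weight by population share, not a simple average.
Σ Nₕx̄ₕ = 44521·3 + 18180·7 + 8480·8 + 31985·8 + 29305·8 = 133563 + 127260 + 67840 + 255880 + 234440 = 818983.
Divide by N: 818983 / 132471 = 6.1824... → 6.18.

6.18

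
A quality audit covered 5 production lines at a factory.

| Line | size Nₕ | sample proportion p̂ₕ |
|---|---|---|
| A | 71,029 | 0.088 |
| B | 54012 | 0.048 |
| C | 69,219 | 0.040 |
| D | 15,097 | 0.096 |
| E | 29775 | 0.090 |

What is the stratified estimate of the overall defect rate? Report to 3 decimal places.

0.066

Wₕ = Nₕ/N with N = 239132: 0.2970, 0.2259, 0.2895, 0.0631, 0.1245.
p̂_st = 0.2970·0.088 + 0.2259·0.048 + 0.2895·0.040 + 0.0631·0.096 + 0.1245·0.090 ≈ 0.06583... → 0.066.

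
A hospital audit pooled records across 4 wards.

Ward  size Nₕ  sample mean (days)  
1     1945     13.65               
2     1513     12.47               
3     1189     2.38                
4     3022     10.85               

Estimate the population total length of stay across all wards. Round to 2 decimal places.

Estimate total by summing Nₕ·x̄ₕ over strata.
1945·13.65 + 1513·12.47 + 1189·2.38 + 3022·10.85 = 26549.25 + 18867.11 + 2829.82 + 32788.7 = 81034.88.

81034.88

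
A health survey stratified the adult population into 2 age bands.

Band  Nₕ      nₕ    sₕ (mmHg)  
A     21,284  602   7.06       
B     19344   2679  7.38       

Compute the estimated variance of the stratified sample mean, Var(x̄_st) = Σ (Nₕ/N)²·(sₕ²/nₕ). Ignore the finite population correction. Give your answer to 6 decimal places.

N = 40628; Wₕ = Nₕ/N.
band A: (21284/40628)²·7.06²/602 = 0.022723149
band B: (19344/40628)²·7.38²/2679 = 0.004608734
Sum = 0.027331884 → 0.027332.

0.027332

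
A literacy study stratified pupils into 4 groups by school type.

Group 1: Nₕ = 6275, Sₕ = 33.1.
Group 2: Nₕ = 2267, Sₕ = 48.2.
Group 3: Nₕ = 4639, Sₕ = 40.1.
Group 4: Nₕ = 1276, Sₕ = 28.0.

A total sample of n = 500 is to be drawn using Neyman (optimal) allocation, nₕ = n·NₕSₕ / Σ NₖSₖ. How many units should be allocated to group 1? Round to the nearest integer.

1: NₕSₕ = 6275·33.1 = 207702.5
2: NₕSₕ = 2267·48.2 = 109269.4
3: NₕSₕ = 4639·40.1 = 186023.9
4: NₕSₕ = 1276·28.0 = 35728
Σ NₕSₕ = 538723.8.
n_1 = 500·207702.5/538723.8 = 192.773... → 193.

193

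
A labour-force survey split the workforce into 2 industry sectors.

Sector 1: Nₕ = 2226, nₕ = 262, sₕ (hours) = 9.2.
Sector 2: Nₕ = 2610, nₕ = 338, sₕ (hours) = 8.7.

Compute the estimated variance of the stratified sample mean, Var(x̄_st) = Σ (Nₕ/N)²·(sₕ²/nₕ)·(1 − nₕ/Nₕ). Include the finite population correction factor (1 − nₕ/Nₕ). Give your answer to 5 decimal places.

0.11717

N = 4836. Term for each stratum: Wₕ²sₕ²/nₕ·(1−nₕ/Nₕ).
Var(x̄_st) = 0.06039047 + 0.05678035 = 0.11717082 → 0.11717.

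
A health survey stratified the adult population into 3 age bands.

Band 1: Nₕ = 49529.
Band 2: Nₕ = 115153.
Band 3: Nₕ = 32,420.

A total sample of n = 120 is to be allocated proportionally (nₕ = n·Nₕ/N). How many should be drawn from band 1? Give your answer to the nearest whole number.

30

N = 49529 + 115153 + 32420 = 197102.
n_1 = 120·49529/197102 = 30.154... → 30.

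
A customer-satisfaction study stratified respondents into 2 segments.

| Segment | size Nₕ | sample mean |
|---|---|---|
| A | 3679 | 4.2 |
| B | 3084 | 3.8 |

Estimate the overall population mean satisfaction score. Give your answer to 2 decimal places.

N = 3679 + 3084 = 6763.
Weight each subgroup mean by Nₕ/N and sum.
Σ Nₕx̄ₕ = 3679·4.2 + 3084·3.8 = 15451.8 + 11719.2 = 27171.
Divide by N: 27171 / 6763 = 4.0176... → 4.02.

4.02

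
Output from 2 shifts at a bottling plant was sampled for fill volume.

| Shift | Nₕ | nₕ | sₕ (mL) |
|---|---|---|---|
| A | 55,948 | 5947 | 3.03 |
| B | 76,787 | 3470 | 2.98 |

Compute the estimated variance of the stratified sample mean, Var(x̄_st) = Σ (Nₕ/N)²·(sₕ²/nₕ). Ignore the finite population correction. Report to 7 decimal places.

0.0011307

N = 132735; Wₕ = Nₕ/N.
shift A: (55948/132735)²·3.03²/5947 = 0.0002742746
shift B: (76787/132735)²·2.98²/3470 = 0.0008564609
Sum = 0.0011307355 → 0.0011307.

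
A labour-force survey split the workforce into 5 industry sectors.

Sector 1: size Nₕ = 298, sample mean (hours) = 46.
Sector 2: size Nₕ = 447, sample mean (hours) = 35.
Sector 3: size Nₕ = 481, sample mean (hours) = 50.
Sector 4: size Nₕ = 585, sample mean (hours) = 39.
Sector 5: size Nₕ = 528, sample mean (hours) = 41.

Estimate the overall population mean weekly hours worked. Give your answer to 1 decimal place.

N = 2339; weights Wₕ = Nₕ/N = (0.1274, 0.1911, 0.2056, 0.2501, 0.2257).
x̄_st = Σ Wₕ·x̄ₕ = 0.1274·46 + 0.1911·35 + 0.2056·50 + 0.2501·39 + 0.2257·41 ≈ 41.841...
→ 41.8.

41.8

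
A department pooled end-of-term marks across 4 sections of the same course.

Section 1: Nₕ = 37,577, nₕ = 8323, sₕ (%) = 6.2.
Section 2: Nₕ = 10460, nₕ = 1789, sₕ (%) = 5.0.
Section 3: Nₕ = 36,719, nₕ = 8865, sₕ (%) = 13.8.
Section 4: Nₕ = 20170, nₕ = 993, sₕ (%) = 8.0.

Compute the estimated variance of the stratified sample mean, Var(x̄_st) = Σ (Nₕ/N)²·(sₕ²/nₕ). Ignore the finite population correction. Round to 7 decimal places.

0.0057437

N = 104926. Term for each stratum: Wₕ²sₕ²/nₕ.
Var(x̄_st) = 0.0005923542 + 0.0001388759 + 0.0026308427 + 0.0023816409 = 0.0057437137 → 0.0057437.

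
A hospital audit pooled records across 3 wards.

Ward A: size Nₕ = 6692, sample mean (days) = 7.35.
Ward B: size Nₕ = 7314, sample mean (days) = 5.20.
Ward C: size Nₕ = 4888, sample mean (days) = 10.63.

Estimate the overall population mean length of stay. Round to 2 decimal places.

N = 6692 + 7314 + 4888 = 18894.
Overall mean = Σ (Nₕ/N)·x̄ₕ — weight by population share, not a simple average.
Σ Nₕx̄ₕ = 6692·7.35 + 7314·5.20 + 4888·10.63 = 49186.2 + 38032.8 + 51959.44 = 139178.44.
Divide by N: 139178.44 / 18894 = 7.3663... → 7.37.

7.37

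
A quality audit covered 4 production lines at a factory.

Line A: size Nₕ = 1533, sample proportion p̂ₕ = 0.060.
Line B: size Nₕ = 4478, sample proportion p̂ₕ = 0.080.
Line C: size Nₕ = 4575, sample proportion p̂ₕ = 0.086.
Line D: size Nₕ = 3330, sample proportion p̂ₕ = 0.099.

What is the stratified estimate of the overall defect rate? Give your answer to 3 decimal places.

0.084

Wₕ = Nₕ/N with N = 13916: 0.1102, 0.3218, 0.3288, 0.2393.
p̂_st = 0.1102·0.060 + 0.3218·0.080 + 0.3288·0.086 + 0.2393·0.099 ≈ 0.08432... → 0.084.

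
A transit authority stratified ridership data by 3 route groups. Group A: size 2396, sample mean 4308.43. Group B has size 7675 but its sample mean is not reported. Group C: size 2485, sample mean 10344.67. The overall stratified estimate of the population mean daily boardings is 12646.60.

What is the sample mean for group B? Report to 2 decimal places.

15994.95

Σ Nₕx̄ₕ = N·μ, so 7675·x̄_B = 12556·12646.60 − (2396·4308.43 + 2485·10344.67).
= 158790709.6 − 36029503.23 = 122761206.37.
x̄_B = 122761206.37 / 7675 = 15994.9455... → 15994.95.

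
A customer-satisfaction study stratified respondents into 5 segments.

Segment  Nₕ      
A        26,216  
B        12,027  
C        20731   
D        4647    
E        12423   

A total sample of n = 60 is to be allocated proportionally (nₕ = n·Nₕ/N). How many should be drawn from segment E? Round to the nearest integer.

Share of segment E = 12423/76044 = 0.16337.
Allocate 60 × 0.16337 = 9.802... → 10.

10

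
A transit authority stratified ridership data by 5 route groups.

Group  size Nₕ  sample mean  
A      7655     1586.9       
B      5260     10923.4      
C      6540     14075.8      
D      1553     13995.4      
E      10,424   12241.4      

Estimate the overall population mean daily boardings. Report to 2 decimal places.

N = 7655 + 5260 + 6540 + 1553 + 10424 = 31432.
Weight each subgroup mean by Nₕ/N and sum.
Σ Nₕx̄ₕ = 7655·1586.9 + 5260·10923.4 + 6540·14075.8 + 1553·13995.4 + 10424·12241.4 = 12147719.5 + 57457084 + 92055732 + 21734856.2 + 127604353.6 = 310999745.3.
Divide by N: 310999745.3 / 31432 = 9894.3671... → 9894.37.

9894.37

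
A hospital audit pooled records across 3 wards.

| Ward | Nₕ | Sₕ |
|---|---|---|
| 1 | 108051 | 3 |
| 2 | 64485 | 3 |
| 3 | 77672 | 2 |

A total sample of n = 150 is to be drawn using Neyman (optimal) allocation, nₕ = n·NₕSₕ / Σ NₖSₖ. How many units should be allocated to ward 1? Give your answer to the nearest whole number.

72

Σ NₕSₕ = 108051·3 + 64485·3 + 77672·2 = 672952.
Share for 1: 324153/672952 = 0.48169.
n_1 = 150 × 0.48169 = 72.253... → 72.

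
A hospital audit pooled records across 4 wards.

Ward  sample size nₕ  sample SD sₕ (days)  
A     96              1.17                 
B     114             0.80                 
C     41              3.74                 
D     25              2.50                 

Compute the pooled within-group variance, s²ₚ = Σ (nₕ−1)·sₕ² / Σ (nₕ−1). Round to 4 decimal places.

Degrees of freedom: 95 + 113 + 40 + 24 = 272.
Σ(nₕ−1)sₕ² = 95·1.3689 + 113·0.64 + 40·13.9876 + 24·6.25 = 911.8695.
s²ₚ = 911.8695 / 272 = 3.352461... → 3.3525.

3.3525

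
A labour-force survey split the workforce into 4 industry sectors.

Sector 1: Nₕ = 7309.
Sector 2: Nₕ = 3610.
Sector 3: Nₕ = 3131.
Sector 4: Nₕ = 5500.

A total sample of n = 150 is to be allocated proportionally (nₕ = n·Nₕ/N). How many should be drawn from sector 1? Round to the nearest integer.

Share of sector 1 = 7309/19550 = 0.37386.
Allocate 150 × 0.37386 = 56.079... → 56.

56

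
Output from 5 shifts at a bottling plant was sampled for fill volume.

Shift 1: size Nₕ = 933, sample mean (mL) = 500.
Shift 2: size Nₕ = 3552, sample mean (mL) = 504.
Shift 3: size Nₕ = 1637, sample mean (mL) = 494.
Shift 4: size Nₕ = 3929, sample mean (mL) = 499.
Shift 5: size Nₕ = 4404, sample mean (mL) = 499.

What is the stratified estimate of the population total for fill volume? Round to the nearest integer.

7223553

1: 933·500 = 466500
2: 3552·504 = 1790208
3: 1637·494 = 808678
4: 3929·499 = 1960571
5: 4404·499 = 2197596
τ̂ = Σ Nₕx̄ₕ = 7223553.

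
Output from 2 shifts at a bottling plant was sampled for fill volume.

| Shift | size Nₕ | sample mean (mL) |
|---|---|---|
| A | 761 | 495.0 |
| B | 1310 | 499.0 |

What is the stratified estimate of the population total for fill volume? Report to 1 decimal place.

A: 761·495.0 = 376695
B: 1310·499.0 = 653690
τ̂ = Σ Nₕx̄ₕ = 1030385.0.

1030385.0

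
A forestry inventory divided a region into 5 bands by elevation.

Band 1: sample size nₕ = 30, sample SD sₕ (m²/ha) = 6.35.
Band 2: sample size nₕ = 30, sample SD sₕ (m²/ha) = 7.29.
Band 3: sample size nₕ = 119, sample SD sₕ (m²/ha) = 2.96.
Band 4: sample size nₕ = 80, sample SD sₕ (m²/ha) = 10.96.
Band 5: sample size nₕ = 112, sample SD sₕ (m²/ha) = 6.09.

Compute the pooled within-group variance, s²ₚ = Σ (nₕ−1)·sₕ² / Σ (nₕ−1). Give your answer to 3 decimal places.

47.407

1: (30−1)·6.35² = 29·40.3225 = 1169.3525
2: (30−1)·7.29² = 29·53.1441 = 1541.1789
3: (119−1)·2.96² = 118·8.7616 = 1033.8688
4: (80−1)·10.96² = 79·120.1216 = 9489.6064
5: (112−1)·6.09² = 111·37.0881 = 4116.7791
Numerator = 17350.7857; denominator = Σ(nₕ−1) = 366.
s²ₚ = 17350.7857/366 = 47.40652... → 47.407.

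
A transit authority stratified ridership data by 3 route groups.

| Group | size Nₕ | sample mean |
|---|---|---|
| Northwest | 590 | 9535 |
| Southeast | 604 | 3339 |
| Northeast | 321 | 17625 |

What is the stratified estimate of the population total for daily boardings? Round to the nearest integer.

13300031

Northwest: 590·9535 = 5625650
Southeast: 604·3339 = 2016756
Northeast: 321·17625 = 5657625
τ̂ = Σ Nₕx̄ₕ = 13300031.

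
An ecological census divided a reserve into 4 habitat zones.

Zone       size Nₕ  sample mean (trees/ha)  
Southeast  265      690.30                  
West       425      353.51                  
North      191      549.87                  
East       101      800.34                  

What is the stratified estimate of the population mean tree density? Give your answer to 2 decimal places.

528.54

N = 982; weights Wₕ = Nₕ/N = (0.2699, 0.4328, 0.1945, 0.1029).
x̄_st = Σ Wₕ·x̄ₕ = 0.2699·690.30 + 0.4328·353.51 + 0.1945·549.87 + 0.1029·800.34 ≈ 528.5446...
→ 528.54.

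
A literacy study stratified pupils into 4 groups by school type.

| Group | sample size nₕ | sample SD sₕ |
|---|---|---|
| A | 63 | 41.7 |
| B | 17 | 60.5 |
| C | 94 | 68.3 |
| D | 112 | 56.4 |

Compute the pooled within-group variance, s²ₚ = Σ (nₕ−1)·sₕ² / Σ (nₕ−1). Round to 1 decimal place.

3380.5

Degrees of freedom: 62 + 16 + 93 + 111 = 282.
Σ(nₕ−1)sₕ² = 62·1738.89 + 16·3660.25 + 93·4664.89 + 111·3180.96 = 953296.51.
s²ₚ = 953296.51 / 282 = 3380.484... → 3380.5.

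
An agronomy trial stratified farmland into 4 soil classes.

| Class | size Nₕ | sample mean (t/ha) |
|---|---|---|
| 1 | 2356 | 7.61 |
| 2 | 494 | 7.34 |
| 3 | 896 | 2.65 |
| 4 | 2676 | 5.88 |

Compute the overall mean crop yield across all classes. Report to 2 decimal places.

x̄_st = (Σ Nₕx̄ₕ) / (Σ Nₕ) = (2356·7.61 + 494·7.34 + 896·2.65 + 2676·5.88) / 6422
= 39664.4 / 6422 = 6.1763... → 6.18.

6.18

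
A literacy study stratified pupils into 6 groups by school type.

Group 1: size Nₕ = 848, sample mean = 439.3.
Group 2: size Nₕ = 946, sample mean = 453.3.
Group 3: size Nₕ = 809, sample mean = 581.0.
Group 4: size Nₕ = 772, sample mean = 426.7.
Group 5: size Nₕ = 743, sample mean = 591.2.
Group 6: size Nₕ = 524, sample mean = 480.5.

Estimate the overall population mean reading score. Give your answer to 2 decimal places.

493.72

N = 848 + 946 + 809 + 772 + 743 + 524 = 4642.
The stratified mean weights each stratum mean by its population share Nₕ/N.
Σ Nₕx̄ₕ = 848·439.3 + 946·453.3 + 809·581.0 + 772·426.7 + 743·591.2 + 524·480.5 = 372526.4 + 428821.8 + 470029 + 329412.4 + 439261.6 + 251782 = 2291833.2.
Divide by N: 2291833.2 / 4642 = 493.7168... → 493.72.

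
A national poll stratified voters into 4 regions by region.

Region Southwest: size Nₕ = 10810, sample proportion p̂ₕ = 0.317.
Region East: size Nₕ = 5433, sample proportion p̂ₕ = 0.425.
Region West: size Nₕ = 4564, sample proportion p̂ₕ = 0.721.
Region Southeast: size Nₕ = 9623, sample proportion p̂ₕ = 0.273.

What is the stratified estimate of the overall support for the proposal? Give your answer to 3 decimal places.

N = 10810 + 5433 + 4564 + 9623 = 30430.
Overall proportion = Σ (Nₕ/N)·p̂ₕ.
Σ Nₕp̂ₕ = 3426.77 + 2309.025 + 3290.644 + 2627.079 = 11653.518.
11653.518 / 30430 = 0.38296... → 0.383.

0.383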